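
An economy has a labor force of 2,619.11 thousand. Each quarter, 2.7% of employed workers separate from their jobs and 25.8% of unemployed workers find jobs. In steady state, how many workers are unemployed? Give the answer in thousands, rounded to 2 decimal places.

Steady-state unemployment rate u* = s/(s+f) = 2.7/(2.7+25.8) = 0.094737.
Unemployed = u* × labor force = 0.094737 × 2,619.11 ≈ 248.13 thousand.

About 248.13 thousand are unemployed in steady state.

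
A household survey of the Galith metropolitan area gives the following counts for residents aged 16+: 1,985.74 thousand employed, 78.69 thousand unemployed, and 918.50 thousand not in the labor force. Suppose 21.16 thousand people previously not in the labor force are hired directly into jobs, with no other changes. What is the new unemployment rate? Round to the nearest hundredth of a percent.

Initially, labor force = 1,985.74 + 78.69 = 2,064.43 thousand, so u = 78.69/2,064.43 = 3.81%.
After the change, employed and labor force both rise by 21.16; unemployed unchanged → E = 2,006.90, U = 78.69, labor force = 2,085.59 thousand.
New unemployment rate = 78.69 / 2,085.59 = 3.77%.

New unemployment rate ≈ 3.77%.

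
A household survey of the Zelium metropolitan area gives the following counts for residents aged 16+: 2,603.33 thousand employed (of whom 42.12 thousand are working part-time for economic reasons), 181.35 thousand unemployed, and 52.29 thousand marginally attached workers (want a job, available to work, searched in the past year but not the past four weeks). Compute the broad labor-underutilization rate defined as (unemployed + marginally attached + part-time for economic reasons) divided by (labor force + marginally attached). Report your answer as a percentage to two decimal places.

Broad underutilization rate ≈ 9.72%.

Labor force = 2,603.33 + 181.35 = 2,784.68 thousand.
Numerator = 181.35 + 52.29 + 42.12 = 275.76 thousand.
Denominator = 2,784.68 + 52.29 = 2,836.97 thousand.
Broad rate = 275.76 / 2,836.97 = 9.72%.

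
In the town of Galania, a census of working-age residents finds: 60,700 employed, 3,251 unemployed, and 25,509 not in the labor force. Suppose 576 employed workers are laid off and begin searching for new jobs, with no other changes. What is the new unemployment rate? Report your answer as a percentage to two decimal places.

Initially, labor force = 60,700 + 3,251 = 63,951, so u = 3,251/63,951 = 5.08%.
After the change, employed falls and unemployed rises by 576; labor force unchanged → E = 60,124, U = 3,827, labor force = 63,951.
New unemployment rate = 3,827 / 63,951 = 5.98%.

New unemployment rate ≈ 5.98%.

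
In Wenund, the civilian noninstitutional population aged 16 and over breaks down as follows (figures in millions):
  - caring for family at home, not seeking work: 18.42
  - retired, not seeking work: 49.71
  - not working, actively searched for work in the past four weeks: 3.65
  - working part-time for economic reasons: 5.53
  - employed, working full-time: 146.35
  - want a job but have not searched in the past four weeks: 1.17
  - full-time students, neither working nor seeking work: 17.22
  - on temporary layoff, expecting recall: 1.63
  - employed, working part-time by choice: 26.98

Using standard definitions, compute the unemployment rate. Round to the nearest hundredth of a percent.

Employed = 5.53 + 146.35 + 26.98 = 178.86 million (anyone who worked, including part-time for economic reasons, counts as employed).
Unemployed = 3.65 + 1.63 = 5.28 million (jobless and actively searching, or on temporary layoff).
Labor force = 178.86 + 5.28 = 184.14 million.
Unemployment rate = 5.28 / 184.14 = 2.87%.

Unemployment rate ≈ 2.87%.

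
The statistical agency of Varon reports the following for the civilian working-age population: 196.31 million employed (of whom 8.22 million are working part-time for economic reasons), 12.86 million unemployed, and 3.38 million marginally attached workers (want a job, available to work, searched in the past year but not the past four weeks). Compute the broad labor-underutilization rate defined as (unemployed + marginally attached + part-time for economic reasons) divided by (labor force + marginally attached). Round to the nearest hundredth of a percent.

Broad underutilization rate ≈ 11.51%.

Labor force = 196.31 + 12.86 = 209.17 million.
Numerator = 12.86 + 3.38 + 8.22 = 24.46 million.
Denominator = 209.17 + 3.38 = 212.55 million.
Broad rate = 24.46 / 212.55 = 11.51%.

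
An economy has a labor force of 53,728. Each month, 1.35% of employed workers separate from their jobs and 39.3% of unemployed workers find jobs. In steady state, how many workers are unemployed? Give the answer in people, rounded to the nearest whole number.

Steady-state unemployment rate u* = s/(s+f) = 1.35/(1.35+39.3) = 0.033210.
Unemployed = u* × labor force = 0.033210 × 53,728 ≈ 1,784.

About 1,784 are unemployed in steady state.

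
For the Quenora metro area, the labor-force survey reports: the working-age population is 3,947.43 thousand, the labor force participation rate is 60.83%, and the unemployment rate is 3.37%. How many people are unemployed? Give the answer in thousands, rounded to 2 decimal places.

Labor force = 0.6083 × 3,947.43 = 2,401.22 thousand.
Unemployed = 0.0337 × 2,401.22 ≈ 80.92 thousand.

About 80.92 thousand are unemployed.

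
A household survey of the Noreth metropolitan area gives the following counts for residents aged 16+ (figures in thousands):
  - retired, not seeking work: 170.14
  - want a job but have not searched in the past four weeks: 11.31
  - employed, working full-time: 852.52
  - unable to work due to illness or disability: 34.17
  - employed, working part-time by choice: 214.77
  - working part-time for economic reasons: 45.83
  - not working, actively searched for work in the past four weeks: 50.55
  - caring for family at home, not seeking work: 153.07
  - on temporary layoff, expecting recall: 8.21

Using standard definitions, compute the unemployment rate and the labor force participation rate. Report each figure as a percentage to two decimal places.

Employed = 852.52 + 214.77 + 45.83 = 1,113.12 thousand (anyone who worked, including part-time for economic reasons, counts as employed).
Unemployed = 50.55 + 8.21 = 58.76 thousand (jobless and actively searching, or on temporary layoff).
Labor force = 1,113.12 + 58.76 = 1,171.88 thousand.
Not in labor force = 170.14 + 11.31 + 34.17 + 153.07 = 368.69 thousand (those not working and not actively searching are outside the labor force — including those who want a job but have given up searching).
Civilian working-age population = 1,171.88 + 368.69 = 1,540.57 thousand.
Unemployment rate = 58.76 / 1,171.88 = 5.01%.
Labor force participation rate = 1,171.88 / 1,540.57 = 76.07%.

Unemployment rate ≈ 5.01%; labor force participation rate ≈ 76.07%.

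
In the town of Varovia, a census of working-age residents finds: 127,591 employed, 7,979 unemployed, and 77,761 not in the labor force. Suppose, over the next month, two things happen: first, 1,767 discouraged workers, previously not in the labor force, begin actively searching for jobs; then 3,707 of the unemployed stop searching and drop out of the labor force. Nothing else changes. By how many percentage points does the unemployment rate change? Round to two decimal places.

Initially, labor force = 127,591 + 7,979 = 135,570, so u = 7,979/135,570 = 5.89%.
After the first change, unemployed and labor force both rise by 1,767 → E = 127,591, U = 9,746, labor force = 137,337.
After the second change, unemployed and labor force both fall by 3,707 → E = 127,591, U = 6,039, labor force = 133,630.
New unemployment rate = 6,039 / 133,630 = 4.52%.
Change = 4.52% − 5.89% = −1.37 percentage points.

The unemployment rate changes by −1.37 percentage points.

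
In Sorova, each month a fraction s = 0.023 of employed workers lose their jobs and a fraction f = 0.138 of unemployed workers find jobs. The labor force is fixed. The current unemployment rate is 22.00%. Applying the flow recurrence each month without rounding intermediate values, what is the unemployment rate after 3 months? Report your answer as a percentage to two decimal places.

Unemployment rate after three months ≈ 18.84%.

With a fixed labor force, u_{t+1} = u_t + s·(1−u_t) − f·u_t = u_t·(1−s−f) + s.
Here 1−s−f = 0.839 and s = 0.023.
u_1 = 0.220000 × 0.839 + 0.023 = 0.207580.
u_2 = 0.207580 × 0.839 + 0.023 = 0.197160.
u_3 = 0.197160 × 0.839 + 0.023 = 0.188417.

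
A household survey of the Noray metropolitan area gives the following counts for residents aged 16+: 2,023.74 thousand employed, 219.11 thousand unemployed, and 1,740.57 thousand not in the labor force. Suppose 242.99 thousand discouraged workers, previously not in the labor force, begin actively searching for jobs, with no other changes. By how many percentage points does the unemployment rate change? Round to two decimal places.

Initially, labor force = 2,023.74 + 219.11 = 2,242.85 thousand, so u = 219.11/2,242.85 = 9.77%.
After the change, unemployed and labor force both rise by 242.99 → E = 2,023.74, U = 462.10, labor force = 2,485.84 thousand.
New unemployment rate = 462.10 / 2,485.84 = 18.59%.
Change = 18.59% − 9.77% = +8.82 percentage points.

The unemployment rate changes by +8.82 percentage points.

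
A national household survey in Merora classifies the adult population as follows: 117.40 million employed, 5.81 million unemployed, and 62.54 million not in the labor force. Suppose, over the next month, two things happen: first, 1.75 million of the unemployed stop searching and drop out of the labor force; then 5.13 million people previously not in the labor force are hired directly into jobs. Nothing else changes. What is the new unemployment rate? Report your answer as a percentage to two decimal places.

New unemployment rate ≈ 3.21%.

Initially, labor force = 117.40 + 5.81 = 123.21 million, so u = 5.81/123.21 = 4.72%.
After the first change, unemployed and labor force both fall by 1.75 → E = 117.40, U = 4.06, labor force = 121.46 million.
After the second change, employed and labor force both rise by 5.13; unemployed unchanged → E = 122.53, U = 4.06, labor force = 126.59 million.
New unemployment rate = 4.06 / 126.59 = 3.21%.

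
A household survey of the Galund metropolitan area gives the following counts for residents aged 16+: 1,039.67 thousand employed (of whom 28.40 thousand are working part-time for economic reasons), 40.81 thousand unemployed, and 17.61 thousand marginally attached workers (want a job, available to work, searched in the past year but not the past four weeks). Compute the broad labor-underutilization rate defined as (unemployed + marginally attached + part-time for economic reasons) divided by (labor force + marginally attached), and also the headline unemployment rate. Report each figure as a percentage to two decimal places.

Broad underutilization rate ≈ 7.91%; headline unemployment rate ≈ 3.78%.

Labor force = 1,039.67 + 40.81 = 1,080.48 thousand.
Numerator = 40.81 + 17.61 + 28.40 = 86.82 thousand.
Denominator = 1,080.48 + 17.61 = 1,098.09 thousand.
Broad rate = 86.82 / 1,098.09 = 7.91%.
Headline unemployment rate = 40.81 / 1,080.48 = 3.78%.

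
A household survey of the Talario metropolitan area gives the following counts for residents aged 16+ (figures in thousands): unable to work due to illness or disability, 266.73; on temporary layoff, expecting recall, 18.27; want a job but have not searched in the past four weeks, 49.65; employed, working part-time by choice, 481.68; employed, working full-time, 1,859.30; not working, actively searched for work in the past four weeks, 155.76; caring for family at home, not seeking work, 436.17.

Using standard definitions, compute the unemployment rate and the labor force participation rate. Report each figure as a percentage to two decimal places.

Employed = 481.68 + 1,859.30 = 2,340.98 thousand.
Unemployed = 18.27 + 155.76 = 174.03 thousand (jobless and actively searching, or on temporary layoff).
Labor force = 2,340.98 + 174.03 = 2,515.01 thousand.
Not in labor force = 266.73 + 49.65 + 436.17 = 752.55 thousand (those not working and not actively searching are outside the labor force — including those who want a job but have given up searching).
Civilian working-age population = 2,515.01 + 752.55 = 3,267.56 thousand.
Unemployment rate = 174.03 / 2,515.01 = 6.92%.
Labor force participation rate = 2,515.01 / 3,267.56 = 76.97%.

Unemployment rate ≈ 6.92%; labor force participation rate ≈ 76.97%.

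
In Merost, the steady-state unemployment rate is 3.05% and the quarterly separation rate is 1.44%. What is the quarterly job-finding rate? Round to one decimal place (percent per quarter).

From u* = s/(s+f): f = s·(1−u)/u.
f = 1.44 × (1 − 0.0305) / 0.0305 = 1.3961 / 0.0305 ≈ 45.8% per quarter.

Job-finding rate ≈ 45.8% per quarter.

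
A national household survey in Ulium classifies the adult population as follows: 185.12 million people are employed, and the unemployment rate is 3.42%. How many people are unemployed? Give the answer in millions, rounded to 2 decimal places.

Let U be the number unemployed. The labor force is E + U, and U/(E+U) = 0.0342.
So U = 0.0342 × 185.12 / (1 − 0.0342) = 6.3311 / 0.9658 ≈ 6.56 million.

About 6.56 million are unemployed.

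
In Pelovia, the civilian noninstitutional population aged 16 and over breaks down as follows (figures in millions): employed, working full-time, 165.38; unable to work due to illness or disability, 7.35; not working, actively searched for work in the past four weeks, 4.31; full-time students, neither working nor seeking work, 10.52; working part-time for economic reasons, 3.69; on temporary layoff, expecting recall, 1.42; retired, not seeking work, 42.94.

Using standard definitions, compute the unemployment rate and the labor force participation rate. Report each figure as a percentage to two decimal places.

Unemployment rate ≈ 3.28%; labor force participation rate ≈ 74.19%.

Employed = 165.38 + 3.69 = 169.07 million (anyone who worked, including part-time for economic reasons, counts as employed).
Unemployed = 4.31 + 1.42 = 5.73 million (jobless and actively searching, or on temporary layoff).
Labor force = 169.07 + 5.73 = 174.80 million.
Not in labor force = 7.35 + 10.52 + 42.94 = 60.81 million (those not working and not actively searching are outside the labor force).
Civilian working-age population = 174.80 + 60.81 = 235.61 million.
Unemployment rate = 5.73 / 174.80 = 3.28%.
Labor force participation rate = 174.80 / 235.61 = 74.19%.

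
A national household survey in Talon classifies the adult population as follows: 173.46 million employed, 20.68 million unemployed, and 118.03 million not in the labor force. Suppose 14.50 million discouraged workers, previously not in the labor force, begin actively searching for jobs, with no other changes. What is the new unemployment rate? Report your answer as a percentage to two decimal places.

New unemployment rate ≈ 16.86%.

Initially, labor force = 173.46 + 20.68 = 194.14 million, so u = 20.68/194.14 = 10.65%.
After the change, unemployed and labor force both rise by 14.50 → E = 173.46, U = 35.18, labor force = 208.64 million.
New unemployment rate = 35.18 / 208.64 = 16.86%.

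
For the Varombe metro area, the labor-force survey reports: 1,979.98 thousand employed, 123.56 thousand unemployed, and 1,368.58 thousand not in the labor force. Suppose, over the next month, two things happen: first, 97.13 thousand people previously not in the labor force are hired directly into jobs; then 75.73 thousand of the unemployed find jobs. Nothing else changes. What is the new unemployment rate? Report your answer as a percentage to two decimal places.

Initially, labor force = 1,979.98 + 123.56 = 2,103.54 thousand, so u = 123.56/2,103.54 = 5.87%.
After the first change, employed and labor force both rise by 97.13; unemployed unchanged → E = 2,077.11, U = 123.56, labor force = 2,200.67 thousand.
After the second change, unemployed falls and employed rises by 75.73; labor force unchanged → E = 2,152.84, U = 47.83, labor force = 2,200.67 thousand.
New unemployment rate = 47.83 / 2,200.67 = 2.17%.

New unemployment rate ≈ 2.17%.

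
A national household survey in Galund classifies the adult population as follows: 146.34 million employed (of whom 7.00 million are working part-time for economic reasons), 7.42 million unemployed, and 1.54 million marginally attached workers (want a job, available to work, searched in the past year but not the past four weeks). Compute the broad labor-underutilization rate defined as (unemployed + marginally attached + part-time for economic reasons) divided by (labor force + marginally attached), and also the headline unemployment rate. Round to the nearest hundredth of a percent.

Broad underutilization rate ≈ 10.28%; headline unemployment rate ≈ 4.83%.

Labor force = 146.34 + 7.42 = 153.76 million.
Numerator = 7.42 + 1.54 + 7.00 = 15.96 million.
Denominator = 153.76 + 1.54 = 155.30 million.
Broad rate = 15.96 / 155.30 = 10.28%.
Headline unemployment rate = 7.42 / 153.76 = 4.83%.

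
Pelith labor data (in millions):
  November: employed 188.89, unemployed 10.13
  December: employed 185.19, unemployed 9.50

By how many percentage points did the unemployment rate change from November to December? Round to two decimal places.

November: labor force = 188.89 + 10.13 = 199.02; u = 10.13/199.02 = 5.09%.
December: labor force = 185.19 + 9.50 = 194.69; u = 9.50/194.69 = 4.88%.
Change = 4.88% − 5.09% = −0.21 pp.

The unemployment rate changed by −0.21 percentage points.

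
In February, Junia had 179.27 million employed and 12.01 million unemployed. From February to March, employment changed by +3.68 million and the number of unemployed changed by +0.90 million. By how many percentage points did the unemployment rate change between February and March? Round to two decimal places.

The unemployment rate changed by +0.31 percentage points.

February: labor force = 179.27 + 12.01 = 191.28; u = 12.01/191.28 = 6.28%.
March: labor force = 182.95 + 12.91 = 195.86; u = 12.91/195.86 = 6.59%.
Change = 6.59% − 6.28% = +0.31 pp.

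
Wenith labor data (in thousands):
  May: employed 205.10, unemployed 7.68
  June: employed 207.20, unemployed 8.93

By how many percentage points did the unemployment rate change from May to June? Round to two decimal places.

May: labor force = 205.10 + 7.68 = 212.78; u = 7.68/212.78 = 3.61%.
June: labor force = 207.20 + 8.93 = 216.13; u = 8.93/216.13 = 4.13%.
Change = 4.13% − 3.61% = +0.52 pp.

The unemployment rate changed by +0.52 percentage points.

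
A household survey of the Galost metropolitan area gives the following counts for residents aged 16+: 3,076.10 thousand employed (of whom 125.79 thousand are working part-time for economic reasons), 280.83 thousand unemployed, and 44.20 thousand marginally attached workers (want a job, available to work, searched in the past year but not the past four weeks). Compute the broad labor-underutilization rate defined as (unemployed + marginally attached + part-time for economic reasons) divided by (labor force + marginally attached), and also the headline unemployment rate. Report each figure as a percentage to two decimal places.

Broad underutilization rate ≈ 13.26%; headline unemployment rate ≈ 8.37%.

Labor force = 3,076.10 + 280.83 = 3,356.93 thousand.
Numerator = 280.83 + 44.20 + 125.79 = 450.82 thousand.
Denominator = 3,356.93 + 44.20 = 3,401.13 thousand.
Broad rate = 450.82 / 3,401.13 = 13.26%.
Headline unemployment rate = 280.83 / 3,356.93 = 8.37%.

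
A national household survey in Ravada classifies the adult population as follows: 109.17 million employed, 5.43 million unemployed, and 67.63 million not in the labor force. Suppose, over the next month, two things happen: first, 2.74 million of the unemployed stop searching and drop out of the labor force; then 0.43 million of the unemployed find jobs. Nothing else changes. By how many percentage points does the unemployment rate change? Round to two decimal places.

Initially, labor force = 109.17 + 5.43 = 114.60 million, so u = 5.43/114.60 = 4.74%.
After the first change, unemployed and labor force both fall by 2.74 → E = 109.17, U = 2.69, labor force = 111.86 million.
After the second change, unemployed falls and employed rises by 0.43; labor force unchanged → E = 109.60, U = 2.26, labor force = 111.86 million.
New unemployment rate = 2.26 / 111.86 = 2.02%.
Change = 2.02% − 4.74% = −2.72 percentage points.

The unemployment rate changes by −2.72 percentage points.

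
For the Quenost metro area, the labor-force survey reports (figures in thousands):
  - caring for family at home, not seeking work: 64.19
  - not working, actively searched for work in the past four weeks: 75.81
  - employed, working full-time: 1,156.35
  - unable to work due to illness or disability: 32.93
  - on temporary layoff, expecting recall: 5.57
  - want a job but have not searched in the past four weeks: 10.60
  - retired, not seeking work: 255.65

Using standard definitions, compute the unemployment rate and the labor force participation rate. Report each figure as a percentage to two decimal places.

Unemployment rate ≈ 6.57%; labor force participation rate ≈ 77.30%.

Employed = 1,156.35 thousand.
Unemployed = 75.81 + 5.57 = 81.38 thousand (jobless and actively searching, or on temporary layoff).
Labor force = 1,156.35 + 81.38 = 1,237.73 thousand.
Not in labor force = 64.19 + 32.93 + 10.60 + 255.65 = 363.37 thousand (those not working and not actively searching are outside the labor force — including those who want a job but have given up searching).
Civilian working-age population = 1,237.73 + 363.37 = 1,601.10 thousand.
Unemployment rate = 81.38 / 1,237.73 = 6.57%.
Labor force participation rate = 1,237.73 / 1,601.10 = 77.30%.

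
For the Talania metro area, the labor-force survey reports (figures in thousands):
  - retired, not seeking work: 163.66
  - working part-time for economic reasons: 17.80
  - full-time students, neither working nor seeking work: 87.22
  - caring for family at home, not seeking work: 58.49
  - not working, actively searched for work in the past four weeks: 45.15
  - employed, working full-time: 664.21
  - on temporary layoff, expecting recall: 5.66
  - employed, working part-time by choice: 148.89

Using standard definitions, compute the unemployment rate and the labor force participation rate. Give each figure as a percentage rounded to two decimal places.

Employed = 17.80 + 664.21 + 148.89 = 830.90 thousand (anyone who worked, including part-time for economic reasons, counts as employed).
Unemployed = 45.15 + 5.66 = 50.81 thousand (jobless and actively searching, or on temporary layoff).
Labor force = 830.90 + 50.81 = 881.71 thousand.
Not in labor force = 163.66 + 87.22 + 58.49 = 309.37 thousand (those not working and not actively searching are outside the labor force).
Civilian working-age population = 881.71 + 309.37 = 1,191.08 thousand.
Unemployment rate = 50.81 / 881.71 = 5.76%.
Labor force participation rate = 881.71 / 1,191.08 = 74.03%.

Unemployment rate ≈ 5.76%; labor force participation rate ≈ 74.03%.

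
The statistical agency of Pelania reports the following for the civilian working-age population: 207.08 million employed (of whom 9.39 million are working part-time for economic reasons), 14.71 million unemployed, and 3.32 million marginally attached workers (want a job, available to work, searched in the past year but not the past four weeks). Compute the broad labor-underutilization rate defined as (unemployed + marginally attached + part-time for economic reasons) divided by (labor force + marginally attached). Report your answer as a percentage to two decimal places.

Labor force = 207.08 + 14.71 = 221.79 million.
Numerator = 14.71 + 3.32 + 9.39 = 27.42 million.
Denominator = 221.79 + 3.32 = 225.11 million.
Broad rate = 27.42 / 225.11 = 12.18%.

Broad underutilization rate ≈ 12.18%.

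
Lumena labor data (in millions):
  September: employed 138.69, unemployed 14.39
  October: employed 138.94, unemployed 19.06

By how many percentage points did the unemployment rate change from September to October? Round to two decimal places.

September: labor force = 138.69 + 14.39 = 153.08; u = 14.39/153.08 = 9.40%.
October: labor force = 138.94 + 19.06 = 158.00; u = 19.06/158.00 = 12.06%.
Change = 12.06% − 9.40% = +2.66 pp.

The unemployment rate changed by +2.66 percentage points.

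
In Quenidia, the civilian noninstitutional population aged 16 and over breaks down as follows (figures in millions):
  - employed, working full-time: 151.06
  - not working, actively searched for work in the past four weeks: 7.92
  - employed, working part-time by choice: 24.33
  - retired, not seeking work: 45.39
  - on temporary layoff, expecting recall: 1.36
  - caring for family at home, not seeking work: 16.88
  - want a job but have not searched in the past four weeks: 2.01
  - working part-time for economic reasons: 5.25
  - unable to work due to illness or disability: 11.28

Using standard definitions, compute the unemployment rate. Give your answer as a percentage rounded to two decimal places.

Employed = 151.06 + 24.33 + 5.25 = 180.64 million (anyone who worked, including part-time for economic reasons, counts as employed).
Unemployed = 7.92 + 1.36 = 9.28 million (jobless and actively searching, or on temporary layoff).
Labor force = 180.64 + 9.28 = 189.92 million.
Unemployment rate = 9.28 / 189.92 = 4.89%.

Unemployment rate ≈ 4.89%.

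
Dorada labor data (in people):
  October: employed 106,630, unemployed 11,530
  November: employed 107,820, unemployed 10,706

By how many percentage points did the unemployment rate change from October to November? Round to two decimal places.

The unemployment rate changed by −0.73 percentage points.

October: labor force = 106,630 + 11,530 = 118,160; u = 11,530/118,160 = 9.76%.
November: labor force = 107,820 + 10,706 = 118,526; u = 10,706/118,526 = 9.03%.
Change = 9.03% − 9.76% = −0.73 pp.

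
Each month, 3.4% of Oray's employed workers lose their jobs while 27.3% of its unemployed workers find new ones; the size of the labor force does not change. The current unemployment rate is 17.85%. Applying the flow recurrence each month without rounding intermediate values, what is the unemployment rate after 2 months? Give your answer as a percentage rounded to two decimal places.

Unemployment rate after two months ≈ 14.33%.

With a fixed labor force, u_{t+1} = u_t + s·(1−u_t) − f·u_t = u_t·(1−s−f) + s.
Here 1−s−f = 0.693 and s = 0.034.
u_1 = 0.178500 × 0.693 + 0.034 = 0.157700.
u_2 = 0.157700 × 0.693 + 0.034 = 0.143286.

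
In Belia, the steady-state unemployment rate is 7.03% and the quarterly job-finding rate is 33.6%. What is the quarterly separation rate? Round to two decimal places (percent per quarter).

Separation rate ≈ 2.54% per quarter.

From u* = s/(s+f): s = u·f/(1−u).
s = 0.0703 × 33.6 / (1 − 0.0703) = 2.3621 / 0.9297 ≈ 2.54% per quarter.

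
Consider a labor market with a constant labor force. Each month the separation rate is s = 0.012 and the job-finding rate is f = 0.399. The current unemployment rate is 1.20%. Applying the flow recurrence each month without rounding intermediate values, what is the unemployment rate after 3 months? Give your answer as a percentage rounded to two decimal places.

Unemployment rate after three months ≈ 2.57%.

With a fixed labor force, u_{t+1} = u_t + s·(1−u_t) − f·u_t = u_t·(1−s−f) + s.
Here 1−s−f = 0.589 and s = 0.012.
u_1 = 0.012000 × 0.589 + 0.012 = 0.019068.
u_2 = 0.019068 × 0.589 + 0.012 = 0.023231.
u_3 = 0.023231 × 0.589 + 0.012 = 0.025683.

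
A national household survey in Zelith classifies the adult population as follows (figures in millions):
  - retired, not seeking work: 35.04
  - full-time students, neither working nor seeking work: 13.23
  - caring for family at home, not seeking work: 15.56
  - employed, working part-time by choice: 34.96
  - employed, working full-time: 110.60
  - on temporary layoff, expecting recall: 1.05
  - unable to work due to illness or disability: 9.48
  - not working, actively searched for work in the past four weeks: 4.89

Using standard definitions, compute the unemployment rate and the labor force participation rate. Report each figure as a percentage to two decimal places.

Unemployment rate ≈ 3.92%; labor force participation rate ≈ 67.39%.

Employed = 34.96 + 110.60 = 145.56 million.
Unemployed = 1.05 + 4.89 = 5.94 million (jobless and actively searching, or on temporary layoff).
Labor force = 145.56 + 5.94 = 151.50 million.
Not in labor force = 35.04 + 13.23 + 15.56 + 9.48 = 73.31 million (those not working and not actively searching are outside the labor force).
Civilian working-age population = 151.50 + 73.31 = 224.81 million.
Unemployment rate = 5.94 / 151.50 = 3.92%.
Labor force participation rate = 151.50 / 224.81 = 67.39%.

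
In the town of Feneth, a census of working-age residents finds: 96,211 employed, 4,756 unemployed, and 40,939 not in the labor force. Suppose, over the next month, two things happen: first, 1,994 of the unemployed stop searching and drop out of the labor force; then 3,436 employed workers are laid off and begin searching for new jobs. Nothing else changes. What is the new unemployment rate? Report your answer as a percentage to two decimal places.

New unemployment rate ≈ 6.26%.

Initially, labor force = 96,211 + 4,756 = 100,967, so u = 4,756/100,967 = 4.71%.
After the first change, unemployed and labor force both fall by 1,994 → E = 96,211, U = 2,762, labor force = 98,973.
After the second change, employed falls and unemployed rises by 3,436; labor force unchanged → E = 92,775, U = 6,198, labor force = 98,973.
New unemployment rate = 6,198 / 98,973 = 6.26%.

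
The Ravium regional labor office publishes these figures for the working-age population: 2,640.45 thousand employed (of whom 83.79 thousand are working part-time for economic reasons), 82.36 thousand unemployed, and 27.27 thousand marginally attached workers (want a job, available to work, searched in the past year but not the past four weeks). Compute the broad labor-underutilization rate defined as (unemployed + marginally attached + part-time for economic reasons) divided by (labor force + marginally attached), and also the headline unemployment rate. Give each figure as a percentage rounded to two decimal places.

Broad underutilization rate ≈ 7.03%; headline unemployment rate ≈ 3.02%.

Labor force = 2,640.45 + 82.36 = 2,722.81 thousand.
Numerator = 82.36 + 27.27 + 83.79 = 193.42 thousand.
Denominator = 2,722.81 + 27.27 = 2,750.08 thousand.
Broad rate = 193.42 / 2,750.08 = 7.03%.
Headline unemployment rate = 82.36 / 2,722.81 = 3.02%.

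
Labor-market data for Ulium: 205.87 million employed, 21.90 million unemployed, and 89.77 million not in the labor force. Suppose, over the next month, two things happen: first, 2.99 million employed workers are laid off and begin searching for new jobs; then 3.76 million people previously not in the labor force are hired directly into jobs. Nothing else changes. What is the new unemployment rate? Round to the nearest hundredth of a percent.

Initially, labor force = 205.87 + 21.90 = 227.77 million, so u = 21.90/227.77 = 9.61%.
After the first change, employed falls and unemployed rises by 2.99; labor force unchanged → E = 202.88, U = 24.89, labor force = 227.77 million.
After the second change, employed and labor force both rise by 3.76; unemployed unchanged → E = 206.64, U = 24.89, labor force = 231.53 million.
New unemployment rate = 24.89 / 231.53 = 10.75%.

New unemployment rate ≈ 10.75%.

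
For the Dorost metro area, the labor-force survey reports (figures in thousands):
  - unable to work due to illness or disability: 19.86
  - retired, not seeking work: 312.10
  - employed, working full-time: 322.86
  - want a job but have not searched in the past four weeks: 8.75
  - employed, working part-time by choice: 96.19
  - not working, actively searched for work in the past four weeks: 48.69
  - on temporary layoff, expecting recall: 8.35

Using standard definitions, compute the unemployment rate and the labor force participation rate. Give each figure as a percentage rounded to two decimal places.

Unemployment rate ≈ 11.98%; labor force participation rate ≈ 58.29%.

Employed = 322.86 + 96.19 = 419.05 thousand.
Unemployed = 48.69 + 8.35 = 57.04 thousand (jobless and actively searching, or on temporary layoff).
Labor force = 419.05 + 57.04 = 476.09 thousand.
Not in labor force = 19.86 + 312.10 + 8.75 = 340.71 thousand (those not working and not actively searching are outside the labor force — including those who want a job but have given up searching).
Civilian working-age population = 476.09 + 340.71 = 816.80 thousand.
Unemployment rate = 57.04 / 476.09 = 11.98%.
Labor force participation rate = 476.09 / 816.80 = 58.29%.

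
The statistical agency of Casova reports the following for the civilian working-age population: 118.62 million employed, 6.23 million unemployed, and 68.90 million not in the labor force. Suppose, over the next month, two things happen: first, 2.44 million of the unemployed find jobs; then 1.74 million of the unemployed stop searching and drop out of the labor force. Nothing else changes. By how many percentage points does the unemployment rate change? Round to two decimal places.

The unemployment rate changes by −3.32 percentage points.

Initially, labor force = 118.62 + 6.23 = 124.85 million, so u = 6.23/124.85 = 4.99%.
After the first change, unemployed falls and employed rises by 2.44; labor force unchanged → E = 121.06, U = 3.79, labor force = 124.85 million.
After the second change, unemployed and labor force both fall by 1.74 → E = 121.06, U = 2.05, labor force = 123.11 million.
New unemployment rate = 2.05 / 123.11 = 1.67%.
Change = 1.67% − 4.99% = −3.32 percentage points.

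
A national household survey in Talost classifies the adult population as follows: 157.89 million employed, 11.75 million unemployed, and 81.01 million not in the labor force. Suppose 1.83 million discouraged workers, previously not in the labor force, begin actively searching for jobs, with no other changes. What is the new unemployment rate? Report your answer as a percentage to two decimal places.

Initially, labor force = 157.89 + 11.75 = 169.64 million, so u = 11.75/169.64 = 6.93%.
After the change, unemployed and labor force both rise by 1.83 → E = 157.89, U = 13.58, labor force = 171.47 million.
New unemployment rate = 13.58 / 171.47 = 7.92%.

New unemployment rate ≈ 7.92%.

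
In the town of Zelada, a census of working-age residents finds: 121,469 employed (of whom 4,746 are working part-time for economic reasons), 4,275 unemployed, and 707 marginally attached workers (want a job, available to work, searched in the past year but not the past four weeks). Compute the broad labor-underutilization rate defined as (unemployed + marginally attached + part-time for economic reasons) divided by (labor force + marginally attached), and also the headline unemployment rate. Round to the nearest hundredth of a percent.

Broad underutilization rate ≈ 7.69%; headline unemployment rate ≈ 3.40%.

Labor force = 121,469 + 4,275 = 125,744.
Numerator = 4,275 + 707 + 4,746 = 9,728.
Denominator = 125,744 + 707 = 126,451.
Broad rate = 9,728 / 126,451 = 7.69%.
Headline unemployment rate = 4,275 / 125,744 = 3.40%.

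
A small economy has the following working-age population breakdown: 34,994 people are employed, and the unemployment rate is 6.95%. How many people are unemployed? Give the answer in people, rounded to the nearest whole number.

About 2,614 are unemployed.

Let U be the number unemployed. The labor force is E + U, and U/(E+U) = 0.0695.
So U = 0.0695 × 34,994 / (1 − 0.0695) = 2432.08 / 0.9305 ≈ 2,614.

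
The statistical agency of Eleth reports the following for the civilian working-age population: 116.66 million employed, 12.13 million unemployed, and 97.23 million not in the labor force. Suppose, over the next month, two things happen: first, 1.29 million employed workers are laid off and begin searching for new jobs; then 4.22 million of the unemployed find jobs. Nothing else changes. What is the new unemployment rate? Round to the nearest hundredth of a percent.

New unemployment rate ≈ 7.14%.

Initially, labor force = 116.66 + 12.13 = 128.79 million, so u = 12.13/128.79 = 9.42%.
After the first change, employed falls and unemployed rises by 1.29; labor force unchanged → E = 115.37, U = 13.42, labor force = 128.79 million.
After the second change, unemployed falls and employed rises by 4.22; labor force unchanged → E = 119.59, U = 9.20, labor force = 128.79 million.
New unemployment rate = 9.20 / 128.79 = 7.14%.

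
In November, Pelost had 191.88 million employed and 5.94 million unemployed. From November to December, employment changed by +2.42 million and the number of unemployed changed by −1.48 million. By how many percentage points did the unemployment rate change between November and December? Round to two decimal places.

November: labor force = 191.88 + 5.94 = 197.82; u = 5.94/197.82 = 3.00%.
December: labor force = 194.30 + 4.46 = 198.76; u = 4.46/198.76 = 2.24%.
Change = 2.24% − 3.00% = −0.76 pp.

The unemployment rate changed by −0.76 percentage points.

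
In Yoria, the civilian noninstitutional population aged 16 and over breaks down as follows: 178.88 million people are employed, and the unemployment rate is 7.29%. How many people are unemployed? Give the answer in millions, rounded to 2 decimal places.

About 14.07 million are unemployed.

Let U be the number unemployed. The labor force is E + U, and U/(E+U) = 0.0729.
So U = 0.0729 × 178.88 / (1 − 0.0729) = 13.0404 / 0.9271 ≈ 14.07 million.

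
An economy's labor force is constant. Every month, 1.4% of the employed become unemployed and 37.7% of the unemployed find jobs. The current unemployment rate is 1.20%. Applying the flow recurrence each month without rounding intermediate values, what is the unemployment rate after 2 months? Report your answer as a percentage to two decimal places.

Unemployment rate after two months ≈ 2.70%.

With a fixed labor force, u_{t+1} = u_t + s·(1−u_t) − f·u_t = u_t·(1−s−f) + s.
Here 1−s−f = 0.609 and s = 0.014.
u_1 = 0.012000 × 0.609 + 0.014 = 0.021308.
u_2 = 0.021308 × 0.609 + 0.014 = 0.026977.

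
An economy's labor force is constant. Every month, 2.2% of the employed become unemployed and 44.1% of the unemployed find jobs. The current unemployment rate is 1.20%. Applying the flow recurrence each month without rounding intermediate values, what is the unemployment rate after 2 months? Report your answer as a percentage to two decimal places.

With a fixed labor force, u_{t+1} = u_t + s·(1−u_t) − f·u_t = u_t·(1−s−f) + s.
Here 1−s−f = 0.537 and s = 0.022.
u_1 = 0.012000 × 0.537 + 0.022 = 0.028444.
u_2 = 0.028444 × 0.537 + 0.022 = 0.037274.

Unemployment rate after two months ≈ 3.73%.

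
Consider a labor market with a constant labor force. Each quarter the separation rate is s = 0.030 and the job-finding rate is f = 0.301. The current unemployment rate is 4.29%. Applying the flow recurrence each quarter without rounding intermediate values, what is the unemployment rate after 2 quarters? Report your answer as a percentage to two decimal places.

Unemployment rate after two quarters ≈ 6.93%.

With a fixed labor force, u_{t+1} = u_t + s·(1−u_t) − f·u_t = u_t·(1−s−f) + s.
Here 1−s−f = 0.669 and s = 0.030.
u_1 = 0.042900 × 0.669 + 0.030 = 0.058700.
u_2 = 0.058700 × 0.669 + 0.030 = 0.069270.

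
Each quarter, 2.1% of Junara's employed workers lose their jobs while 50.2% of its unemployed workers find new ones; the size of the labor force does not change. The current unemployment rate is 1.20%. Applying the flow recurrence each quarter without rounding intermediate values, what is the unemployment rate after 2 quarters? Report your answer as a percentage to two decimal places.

Unemployment rate after two quarters ≈ 3.37%.

With a fixed labor force, u_{t+1} = u_t + s·(1−u_t) − f·u_t = u_t·(1−s−f) + s.
Here 1−s−f = 0.477 and s = 0.021.
u_1 = 0.012000 × 0.477 + 0.021 = 0.026724.
u_2 = 0.026724 × 0.477 + 0.021 = 0.033747.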